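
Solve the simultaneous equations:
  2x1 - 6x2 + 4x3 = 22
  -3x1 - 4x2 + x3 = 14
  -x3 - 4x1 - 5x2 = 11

x1 = -1, x2 = -2, x3 = 3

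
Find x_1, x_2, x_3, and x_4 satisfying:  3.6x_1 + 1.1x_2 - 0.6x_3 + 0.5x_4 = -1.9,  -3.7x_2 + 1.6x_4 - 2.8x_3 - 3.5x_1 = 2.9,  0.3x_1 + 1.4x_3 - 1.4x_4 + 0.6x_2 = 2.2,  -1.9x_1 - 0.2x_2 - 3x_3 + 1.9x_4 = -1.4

x_1 = 0, x_2 = -1, x_3 = -2, x_4 = -4

Row-reduce the augmented matrix:
R1 ← R1 / (18/5).
R2 ← R2 + 7/2·R1.
R3 ← R3 − 3/10·R1.
R4 ← R4 + 19/10·R1.
R2 ← R2 / (-947/360).
R1 ← R1 − 11/36·R2.
R3 ← R3 − 61/120·R2.
R4 ← R4 − 137/360·R2.
R3 ← R3 / (754/947).
R1 ← R1 + 530/947·R3.
R2 ← R2 − 1218/947·R3.
R4 ← R4 + 18022/4735·R3.
R4 ← R4 / (-9421/3770).
R1 ← R1 + 263/754·R4.
R2 ← R2 − 23/26·R4.
R3 ← R3 + 1967/1508·R4.
Reading off the reduced rows gives x_1 = 0, x_2 = -1, x_3 = -2, x_4 = -4.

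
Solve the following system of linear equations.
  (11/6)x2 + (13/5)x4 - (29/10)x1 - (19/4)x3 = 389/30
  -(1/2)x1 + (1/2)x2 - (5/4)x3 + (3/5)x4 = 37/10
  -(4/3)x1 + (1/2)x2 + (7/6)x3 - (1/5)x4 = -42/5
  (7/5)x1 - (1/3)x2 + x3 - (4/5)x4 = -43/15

Row-reduce:
R1 ← R1 / (-29/10).
R2 ← R2 + 1/2·R1.
R3 ← R3 + 4/3·R1.
R4 ← R4 − 7/5·R1.
R2 ← R2 / (16/87).
R1 ← R1 + 55/87·R2.
R3 ← R3 + 179/522·R2.
R4 ← R4 − 16/29·R2.
R3 ← R3 / (163/64).
R1 ← R1 − 5/32·R3.
R2 ← R2 + 75/32·R3.
Row 4 reduces to 0 = -1, a contradiction. The system is inconsistent.

no solution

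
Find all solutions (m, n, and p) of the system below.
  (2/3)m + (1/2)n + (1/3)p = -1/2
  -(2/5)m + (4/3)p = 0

infinitely many solutions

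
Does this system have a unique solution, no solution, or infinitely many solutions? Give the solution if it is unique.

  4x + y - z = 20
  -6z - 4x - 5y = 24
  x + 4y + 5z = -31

x = 5, y = -4, z = -4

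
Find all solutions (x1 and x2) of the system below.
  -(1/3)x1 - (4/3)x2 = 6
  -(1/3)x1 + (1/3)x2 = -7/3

x1 = 2, x2 = -5

Row-reduce the augmented matrix:
R1 ← R1 / (-1/3).
R2 ← R2 + 1/3·R1.
R2 ← R2 / (5/3).
R1 ← R1 − 4·R2.
Reading off the reduced rows gives x1 = 2, x2 = -5.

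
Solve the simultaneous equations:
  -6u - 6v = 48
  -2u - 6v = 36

u = -3, v = -5

Row-reduce the augmented matrix:
R1 ← R1 / (-6).
R2 ← R2 + 2·R1.
R2 ← R2 / (-4).
R1 ← R1 − 1·R2.
Reading off the reduced rows gives u = -3, v = -5.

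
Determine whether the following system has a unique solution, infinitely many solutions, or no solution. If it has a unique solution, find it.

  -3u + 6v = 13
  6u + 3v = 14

u = 1, v = 8/3

Row-reduce the augmented matrix:
R1 ← R1 / (-3).
R2 ← R2 − 6·R1.
R2 ← R2 / (15).
R1 ← R1 + 2·R2.
Reading off the reduced rows gives u = 1, v = 8/3.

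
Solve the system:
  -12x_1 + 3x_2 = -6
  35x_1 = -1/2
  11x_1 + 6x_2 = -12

Row-reduce:
R1 ← R1 / (-12).
R2 ← R2 − 35·R1.
R3 ← R3 − 11·R1.
R2 ← R2 / (35/4).
R1 ← R1 + 1/4·R2.
R3 ← R3 − 35/4·R2.
Row 3 reduces to 0 = 1/2, a contradiction. The system is inconsistent.

no solution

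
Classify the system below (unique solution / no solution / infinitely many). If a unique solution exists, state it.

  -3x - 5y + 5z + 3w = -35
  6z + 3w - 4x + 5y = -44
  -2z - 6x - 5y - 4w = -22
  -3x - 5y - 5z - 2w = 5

x = 5, y = 0, z = -4, w = 0

Row-reduce the augmented matrix:
R1 ← R1 / (-3).
R2 ← R2 + 4·R1.
R3 ← R3 + 6·R1.
R4 ← R4 + 3·R1.
R2 ← R2 / (35/3).
R1 ← R1 − 5/3·R2.
R3 ← R3 − 5·R2.
R3 ← R3 / (-82/7).
R1 ← R1 + 11/7·R3.
R2 ← R2 + 2/35·R3.
R4 ← R4 + 10·R3.
R4 ← R4 / (130/41).
R1 ← R1 − 35/82·R4.
R2 ← R2 + 8/205·R4.
R3 ← R3 − 67/82·R4.
Reading off the reduced rows gives x = 5, y = 0, z = -4, w = 0.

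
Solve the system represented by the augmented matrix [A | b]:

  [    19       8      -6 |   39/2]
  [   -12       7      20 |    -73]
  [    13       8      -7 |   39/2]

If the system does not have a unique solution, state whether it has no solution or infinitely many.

Row-reduce the augmented matrix:
R1 ← R1 / (19).
R2 ← R2 + 12·R1.
R3 ← R3 − 13·R1.
R2 ← R2 / (229/19).
R1 ← R1 − 8/19·R2.
R3 ← R3 − 48/19·R2.
R3 ← R3 / (-1441/229).
R1 ← R1 + 202/229·R3.
R2 ← R2 − 308/229·R3.
Reading off the reduced rows gives x_1 = 1/2, x_2 = -1, x_3 = -3.

x_1 = 1/2, x_2 = -1, x_3 = -3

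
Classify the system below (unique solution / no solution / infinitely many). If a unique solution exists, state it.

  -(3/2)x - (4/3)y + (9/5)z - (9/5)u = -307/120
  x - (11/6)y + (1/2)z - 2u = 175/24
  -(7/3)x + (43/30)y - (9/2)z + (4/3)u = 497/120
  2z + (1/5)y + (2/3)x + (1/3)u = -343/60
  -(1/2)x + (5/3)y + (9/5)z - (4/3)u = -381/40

Row-reduce the augmented matrix:
R1 ← R1 / (-3/2).
R2 ← R2 − 1·R1.
R3 ← R3 + 7/3·R1.
R4 ← R4 − 2/3·R1.
R5 ← R5 + 1/2·R1.
R2 ← R2 / (-49/18).
R1 ← R1 − 8/9·R2.
R3 ← R3 − 947/270·R2.
R4 ← R4 + 53/135·R2.
R5 ← R5 − 19/9·R2.
R3 ← R3 / (-18778/3675).
R1 ← R1 + 158/245·R3.
R2 ← R2 + 153/245·R3.
R4 ← R4 − 9389/3675·R3.
R5 ← R5 − 617/245·R3.
Swap R4 and R5.
R4 ← R4 / (-452062/140835).
R1 ← R1 − 1444/9389·R4.
R2 ← R2 − 11025/9389·R4.
R3 ← R3 + 19/9389·R4.
R5 reduces to 0 = 0, so the extra equation is consistent.
Reading off the reduced rows gives x = 7/4, y = -11/4, z = -3, u = -1.

x = 7/4, y = -11/4, z = -3, u = -1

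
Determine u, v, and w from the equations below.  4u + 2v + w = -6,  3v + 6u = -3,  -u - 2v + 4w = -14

u = 0, v = -1, w = -4

Row-reduce the augmented matrix:
R1 ← R1 / (4).
R2 ← R2 − 6·R1.
R3 ← R3 + 1·R1.
Swap R2 and R3.
R2 ← R2 / (-3/2).
R1 ← R1 − 1/2·R2.
R3 ← R3 / (-3/2).
R1 ← R1 − 5/3·R3.
R2 ← R2 + 17/6·R3.
Reading off the reduced rows gives u = 0, v = -1, w = -4.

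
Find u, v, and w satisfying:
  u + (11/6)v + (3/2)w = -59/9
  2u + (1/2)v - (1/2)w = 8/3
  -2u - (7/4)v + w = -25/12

Row-reduce the augmented matrix:
R2 ← R2 − 2·R1.
R3 ← R3 + 2·R1.
R2 ← R2 / (-19/6).
R1 ← R1 − 11/6·R2.
R3 ← R3 − 23/12·R2.
R3 ← R3 / (143/76).
R1 ← R1 + 10/19·R3.
R2 ← R2 − 21/19·R3.
Reading off the reduced rows gives u = 1, v = -5/3, w = -3.

u = 1, v = -5/3, w = -3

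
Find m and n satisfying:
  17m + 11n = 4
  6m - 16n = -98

m = -3, n = 5

Row-reduce the augmented matrix:
R1 ← R1 / (17).
R2 ← R2 − 6·R1.
R2 ← R2 / (-338/17).
R1 ← R1 − 11/17·R2.
Reading off the reduced rows gives m = -3, n = 5.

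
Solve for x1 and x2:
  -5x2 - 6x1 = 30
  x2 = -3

x1 = -5/2, x2 = -3

Row-reduce the augmented matrix:
R1 ← R1 / (-6).
R1 ← R1 − 5/6·R2.
Reading off the reduced rows gives x1 = -5/2, x2 = -3.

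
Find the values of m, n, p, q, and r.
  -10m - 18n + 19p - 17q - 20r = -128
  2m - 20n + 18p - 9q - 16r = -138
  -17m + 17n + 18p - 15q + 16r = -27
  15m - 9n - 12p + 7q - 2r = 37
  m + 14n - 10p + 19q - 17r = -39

Row-reduce the augmented matrix:
R1 ← R1 / (-10).
R2 ← R2 − 2·R1.
R3 ← R3 + 17·R1.
R4 ← R4 − 15·R1.
R5 ← R5 − 1·R1.
R2 ← R2 / (-118/5).
R1 ← R1 − 9/5·R2.
R3 ← R3 − 238/5·R2.
R4 ← R4 + 36·R2.
R5 ← R5 − 61/5·R2.
R3 ← R3 / (3501/118).
R1 ← R1 + 14/59·R3.
R2 ← R2 + 109/118·R3.
R4 ← R4 + 1977/118·R3.
R5 ← R5 − 187/59·R3.
R4 ← R4 / (-2279/389).
R1 ← R1 − 1553/2334·R4.
R2 ← R2 − 419/2334·R4.
R3 ← R3 + 437/1167·R4.
R5 ← R5 − 28187/2334·R4.
R5 ← R5 / (-151780/6837).
R1 ← R1 − 6851/6837·R5.
R2 ← R2 − 8681/6837·R5.
R3 ← R3 − 494/6837·R5.
R4 ← R4 + 1542/2279·R5.
Reading off the reduced rows gives m = -3, n = -2, p = -6, q = 0, r = 4.

m = -3, n = -2, p = -6, q = 0, r = 4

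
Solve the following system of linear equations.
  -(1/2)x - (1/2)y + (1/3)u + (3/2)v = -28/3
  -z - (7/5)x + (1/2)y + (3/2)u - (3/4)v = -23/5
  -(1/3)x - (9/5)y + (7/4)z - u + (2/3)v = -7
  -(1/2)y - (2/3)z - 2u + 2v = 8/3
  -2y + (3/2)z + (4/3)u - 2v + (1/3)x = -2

Row-reduce the augmented matrix:
R1 ← R1 / (-1/2).
R2 ← R2 + 7/5·R1.
R3 ← R3 + 1/3·R1.
R5 ← R5 − 1/3·R1.
R2 ← R2 / (19/10).
R1 ← R1 − 1·R2.
R3 ← R3 + 22/15·R2.
R4 ← R4 + 1/2·R2.
R5 ← R5 + 7/3·R2.
R3 ← R3 / (223/228).
R1 ← R1 − 10/19·R3.
R2 ← R2 + 10/19·R3.
R4 ← R4 + 53/57·R3.
R5 ← R5 − 31/114·R3.
R4 ← R4 / (-52121/20070).
R1 ← R1 + 121/223·R4.
R2 ← R2 + 83/669·R4.
R3 ← R3 + 2684/3345·R4.
R5 ← R5 − 8261/3345·R4.
R5 ← R5 / (-1409861/156363).
R1 ← R1 − 131360/52121·R5.
R2 ← R2 + 244210/52121·R5.
R3 ← R3 + 169014/52121·R5.
R4 ← R4 − 130539/104242·R5.
Reading off the reduced rows gives x = 4, y = 0, z = -4, u = -4, v = -4.

x = 4, y = 0, z = -4, u = -4, v = -4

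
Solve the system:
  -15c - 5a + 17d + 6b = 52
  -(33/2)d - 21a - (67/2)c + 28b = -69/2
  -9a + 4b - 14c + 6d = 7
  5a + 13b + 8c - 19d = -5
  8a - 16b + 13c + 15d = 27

Row-reduce:
R1 ← R1 / (-5).
R2 ← R2 + 21·R1.
R3 ← R3 + 9·R1.
R4 ← R4 − 5·R1.
R5 ← R5 − 8·R1.
R2 ← R2 / (14/5).
R1 ← R1 + 6/5·R2.
R3 ← R3 + 34/5·R2.
R4 ← R4 − 19·R2.
R5 ← R5 + 32/5·R2.
R3 ← R3 / (1185/14).
R1 ← R1 − 219/14·R3.
R2 ← R2 − 295/28·R3.
R4 ← R4 + 5801/28·R3.
R5 ← R5 − 395/7·R3.
R4 ← R4 / (4638/395).
R1 ← R1 − 1156/395·R4.
R2 ← R2 + 139/79·R4.
R3 ← R3 + 1111/395·R4.
Row 5 reduces to 0 = -2/3, a contradiction. The system is inconsistent.

no solution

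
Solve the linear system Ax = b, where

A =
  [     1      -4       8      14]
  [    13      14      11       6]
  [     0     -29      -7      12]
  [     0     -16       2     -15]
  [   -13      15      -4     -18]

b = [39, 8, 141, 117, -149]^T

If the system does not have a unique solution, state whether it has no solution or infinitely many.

Row-reduce the augmented matrix:
R2 ← R2 − 13·R1.
R5 ← R5 + 13·R1.
R2 ← R2 / (66).
R1 ← R1 + 4·R2.
R3 ← R3 + 29·R2.
R4 ← R4 + 16·R2.
R5 ← R5 + 37·R2.
R3 ← R3 / (-1053/22).
R1 ← R1 − 26/11·R3.
R2 ← R2 + 31/22·R3.
R4 ← R4 + 226/11·R3.
R5 ← R5 − 1053/22·R3.
R4 ← R4 / (-93577/3159).
R1 ← R1 − 26/243·R4.
R2 ← R2 + 2348/3159·R4.
R3 ← R3 − 4312/3159·R4.
R5 reduces to 0 = 0, so the extra equation is consistent.
Reading off the reduced rows gives x_1 = 5, x_2 = -6, x_3 = 3, x_4 = -1.

x_1 = 5, x_2 = -6, x_3 = 3, x_4 = -1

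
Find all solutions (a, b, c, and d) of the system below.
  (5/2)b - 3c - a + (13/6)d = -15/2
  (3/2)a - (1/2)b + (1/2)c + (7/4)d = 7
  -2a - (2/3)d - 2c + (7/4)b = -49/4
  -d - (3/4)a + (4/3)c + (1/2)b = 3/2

Row-reduce:
R1 ← R1 / (-1).
R2 ← R2 − 3/2·R1.
R3 ← R3 + 2·R1.
R4 ← R4 + 3/4·R1.
R2 ← R2 / (13/4).
R1 ← R1 + 5/2·R2.
R3 ← R3 + 13/4·R2.
R4 ← R4 + 11/8·R2.
Swap R3 and R4.
R3 ← R3 / (295/156).
R1 ← R1 + 1/13·R3.
R2 ← R2 + 16/13·R3.
Row 4 reduces to 0 = -3/2, a contradiction. The system is inconsistent.

no solution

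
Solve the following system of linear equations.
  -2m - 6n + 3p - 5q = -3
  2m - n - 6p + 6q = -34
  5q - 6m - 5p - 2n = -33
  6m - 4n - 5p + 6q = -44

Row-reduce the augmented matrix:
R1 ← R1 / (-2).
R2 ← R2 − 2·R1.
R3 ← R3 + 6·R1.
R4 ← R4 − 6·R1.
R2 ← R2 / (-7).
R1 ← R1 − 3·R2.
R3 ← R3 − 16·R2.
R4 ← R4 + 22·R2.
R3 ← R3 / (-146/7).
R1 ← R1 + 39/14·R3.
R2 ← R2 − 3/7·R3.
R4 ← R4 − 94/7·R3.
R4 ← R4 / (161/73).
R1 ← R1 + 7/146·R4.
R2 ← R2 − 23/73·R4.
R3 ← R3 + 78/73·R4.
Reading off the reduced rows gives m = 0, n = 4, p = 2, q = -3.

m = 0, n = 4, p = 2, q = -3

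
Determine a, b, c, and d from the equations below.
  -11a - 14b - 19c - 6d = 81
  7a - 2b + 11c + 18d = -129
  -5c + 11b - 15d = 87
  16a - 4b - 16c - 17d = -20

a = -6, b = 2, c = -1, d = -4

Row-reduce the augmented matrix:
R1 ← R1 / (-11).
R2 ← R2 − 7·R1.
R4 ← R4 − 16·R1.
R2 ← R2 / (-120/11).
R1 ← R1 − 14/11·R2.
R3 ← R3 − 11·R2.
R4 ← R4 + 268/11·R2.
R3 ← R3 / (-61/10).
R1 ← R1 − 8/5·R3.
R2 ← R2 − 1/10·R3.
R4 ← R4 + 206/5·R3.
R4 ← R4 / (-3213/61).
R1 ← R1 − 123/61·R4.
R2 ← R2 + 80/61·R4.
R3 ← R3 − 7/61·R4.
Reading off the reduced rows gives a = -6, b = 2, c = -1, d = -4.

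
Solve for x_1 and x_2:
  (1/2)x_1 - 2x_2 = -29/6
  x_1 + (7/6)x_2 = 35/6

x_1 = 7/3, x_2 = 3

Row-reduce the augmented matrix:
R1 ← R1 / (1/2).
R2 ← R2 − 1·R1.
R2 ← R2 / (31/6).
R1 ← R1 + 4·R2.
Reading off the reduced rows gives x_1 = 7/3, x_2 = 3.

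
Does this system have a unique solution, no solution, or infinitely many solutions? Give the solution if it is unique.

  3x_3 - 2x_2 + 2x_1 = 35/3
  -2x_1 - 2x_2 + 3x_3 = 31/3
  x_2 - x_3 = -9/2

x_1 = 1/3, x_2 = -5/2, x_3 = 2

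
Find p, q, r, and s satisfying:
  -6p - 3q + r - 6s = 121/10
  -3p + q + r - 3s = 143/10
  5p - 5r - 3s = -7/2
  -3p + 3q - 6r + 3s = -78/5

Row-reduce the augmented matrix:
R1 ← R1 / (-6).
R2 ← R2 + 3·R1.
R3 ← R3 − 5·R1.
R4 ← R4 + 3·R1.
R2 ← R2 / (5/2).
R1 ← R1 − 1/2·R2.
R3 ← R3 + 5/2·R2.
R4 ← R4 − 9/2·R2.
R3 ← R3 / (-11/3).
R1 ← R1 + 4/15·R3.
R2 ← R2 − 1/5·R3.
R4 ← R4 + 37/5·R3.
R4 ← R4 / (1218/55).
R1 ← R1 − 87/55·R4.
R2 ← R2 + 24/55·R4.
R3 ← R3 − 24/11·R4.
Reading off the reduced rows gives p = 0, q = 14/5, r = 5/2, s = -3.

p = 0, q = 14/5, r = 5/2, s = -3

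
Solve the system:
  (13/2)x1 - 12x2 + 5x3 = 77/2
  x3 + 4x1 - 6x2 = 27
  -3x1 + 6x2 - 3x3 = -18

Row-reduce:
R1 ← R1 / (13/2).
R2 ← R2 − 4·R1.
R3 ← R3 + 3·R1.
R2 ← R2 / (18/13).
R1 ← R1 + 24/13·R2.
R3 ← R3 − 6/13·R2.
Row 3 reduces to 0 = -4/3, a contradiction. The system is inconsistent.

no solution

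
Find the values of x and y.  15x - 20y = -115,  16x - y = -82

From equation 2: y = 82 + 16·x.
Substitute into equation 1 and solve: x = -5.
Then y = 2.

x = -5, y = 2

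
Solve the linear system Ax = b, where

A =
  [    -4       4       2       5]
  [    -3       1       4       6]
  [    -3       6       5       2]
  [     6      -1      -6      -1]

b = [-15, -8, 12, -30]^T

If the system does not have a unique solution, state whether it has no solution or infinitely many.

Row-reduce the augmented matrix:
R1 ← R1 / (-4).
R2 ← R2 + 3·R1.
R3 ← R3 + 3·R1.
R4 ← R4 − 6·R1.
R2 ← R2 / (-2).
R1 ← R1 + 1·R2.
R3 ← R3 − 3·R2.
R4 ← R4 − 5·R2.
R3 ← R3 / (29/4).
R1 ← R1 + 7/4·R3.
R2 ← R2 + 5/4·R3.
R4 ← R4 − 13/4·R3.
R4 ← R4 / (661/58).
R1 ← R1 + 115/58·R4.
R2 ← R2 + 49/58·R4.
R3 ← R3 − 13/58·R4.
Reading off the reduced rows gives x_1 = -1, x_2 = -1, x_3 = 5, x_4 = -5.

x_1 = -1, x_2 = -1, x_3 = 5, x_4 = -5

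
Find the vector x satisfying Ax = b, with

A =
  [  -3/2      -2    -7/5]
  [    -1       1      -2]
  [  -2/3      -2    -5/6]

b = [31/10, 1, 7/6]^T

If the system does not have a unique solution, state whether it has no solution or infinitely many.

x_1 = -3, x_2 = 0, x_3 = 1

Row-reduce the augmented matrix:
R1 ← R1 / (-3/2).
R2 ← R2 + 1·R1.
R3 ← R3 + 2/3·R1.
R2 ← R2 / (7/3).
R1 ← R1 − 4/3·R2.
R3 ← R3 + 10/9·R2.
R3 ← R3 / (-151/210).
R1 ← R1 − 54/35·R3.
R2 ← R2 + 16/35·R3.
Reading off the reduced rows gives x_1 = -3, x_2 = 0, x_3 = 1.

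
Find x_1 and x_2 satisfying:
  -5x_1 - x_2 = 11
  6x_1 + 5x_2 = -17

Row-reduce the augmented matrix:
R1 ← R1 / (-5).
R2 ← R2 − 6·R1.
R2 ← R2 / (19/5).
R1 ← R1 − 1/5·R2.
Reading off the reduced rows gives x_1 = -2, x_2 = -1.

x_1 = -2, x_2 = -1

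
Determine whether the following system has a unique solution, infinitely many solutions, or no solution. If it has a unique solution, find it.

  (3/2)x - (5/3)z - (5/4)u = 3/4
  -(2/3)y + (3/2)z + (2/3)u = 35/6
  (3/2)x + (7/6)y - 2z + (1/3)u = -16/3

Row-reduce:
R1 ← R1 / (3/2).
R3 ← R3 − 3/2·R1.
R2 ← R2 / (-2/3).
R3 ← R3 − 7/6·R2.
R3 ← R3 / (55/24).
R1 ← R1 + 10/9·R3.
R2 ← R2 + 9/4·R3.
Rank is 3 with 4 unknowns, leaving u free.

infinitely many solutions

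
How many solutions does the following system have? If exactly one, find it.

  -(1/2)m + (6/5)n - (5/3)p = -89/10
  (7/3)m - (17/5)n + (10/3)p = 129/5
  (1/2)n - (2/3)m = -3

Row-reduce:
R1 ← R1 / (-1/2).
R2 ← R2 − 7/3·R1.
R3 ← R3 + 2/3·R1.
R2 ← R2 / (11/5).
R1 ← R1 + 12/5·R2.
R3 ← R3 + 11/10·R2.
Row 3 reduces to 0 = 1, a contradiction. The system is inconsistent.

no solution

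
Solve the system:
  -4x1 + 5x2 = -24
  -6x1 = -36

x1 = 6, x2 = 0

Row-reduce the augmented matrix:
R1 ← R1 / (-4).
R2 ← R2 + 6·R1.
R2 ← R2 / (-15/2).
R1 ← R1 + 5/4·R2.
Reading off the reduced rows gives x1 = 6, x2 = 0.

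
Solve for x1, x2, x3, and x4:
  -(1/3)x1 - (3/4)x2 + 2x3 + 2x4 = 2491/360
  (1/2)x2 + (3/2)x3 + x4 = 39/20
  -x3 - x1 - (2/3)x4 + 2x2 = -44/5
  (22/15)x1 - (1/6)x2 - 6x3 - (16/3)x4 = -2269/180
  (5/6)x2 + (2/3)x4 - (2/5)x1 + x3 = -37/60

x1 = 5/3, x2 = -5/2, x3 = 4/5, x4 = 2

Row-reduce the augmented matrix:
R1 ← R1 / (-1/3).
R3 ← R3 + 1·R1.
R4 ← R4 − 22/15·R1.
R5 ← R5 + 2/5·R1.
R2 ← R2 / (1/2).
R1 ← R1 − 9/4·R2.
R3 ← R3 − 17/4·R2.
R4 ← R4 + 52/15·R2.
R5 ← R5 − 26/15·R2.
R3 ← R3 / (-79/4).
R1 ← R1 + 51/4·R3.
R2 ← R2 − 3·R3.
R4 ← R4 − 66/5·R3.
R5 ← R5 + 33/5·R3.
R4 ← R4 / (104/395).
R1 ← R1 + 56/79·R4.
R2 ← R2 + 24/79·R4.
R3 ← R3 − 182/237·R4.
R5 ← R5 + 52/395·R4.
R5 reduces to 0 = 0, so the extra equation is consistent.
Reading off the reduced rows gives x1 = 5/3, x2 = -5/2, x3 = 4/5, x4 = 2.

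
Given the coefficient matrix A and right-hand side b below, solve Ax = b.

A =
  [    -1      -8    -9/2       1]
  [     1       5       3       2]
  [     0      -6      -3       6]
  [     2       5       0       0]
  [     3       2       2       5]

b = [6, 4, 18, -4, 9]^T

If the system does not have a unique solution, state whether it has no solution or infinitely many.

Row-reduce:
R1 ← R1 / (-1).
R2 ← R2 − 1·R1.
R4 ← R4 − 2·R1.
R5 ← R5 − 3·R1.
R2 ← R2 / (-3).
R1 ← R1 − 8·R2.
R3 ← R3 + 6·R2.
R4 ← R4 + 11·R2.
R5 ← R5 + 22·R2.
Swap R3 and R4.
R3 ← R3 / (-7/2).
R1 ← R1 − 1/2·R3.
R2 ← R2 − 1/2·R3.
R5 ← R5 + 1/2·R3.
Swap R4 and R5.
R4 ← R4 / (-89/7).
R1 ← R1 − 40/7·R4.
R2 ← R2 + 16/7·R4.
R3 ← R3 − 18/7·R4.
Row 5 reduces to 0 = -2, a contradiction. The system is inconsistent.

no solution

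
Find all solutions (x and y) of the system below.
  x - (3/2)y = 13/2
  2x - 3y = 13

infinitely many solutions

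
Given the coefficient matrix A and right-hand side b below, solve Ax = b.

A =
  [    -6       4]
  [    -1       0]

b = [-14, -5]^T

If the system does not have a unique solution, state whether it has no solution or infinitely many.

x_1 = 5, x_2 = 4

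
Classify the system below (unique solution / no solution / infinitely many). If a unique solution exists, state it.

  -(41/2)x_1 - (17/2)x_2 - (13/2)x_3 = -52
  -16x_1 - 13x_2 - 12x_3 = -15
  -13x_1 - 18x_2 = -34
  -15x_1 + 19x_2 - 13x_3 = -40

no solution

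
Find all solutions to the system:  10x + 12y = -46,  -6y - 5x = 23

infinitely many solutions

Row-reduce:
R1 ← R1 / (10).
R2 ← R2 + 5·R1.
Rank is 1 with 2 unknowns, leaving y free.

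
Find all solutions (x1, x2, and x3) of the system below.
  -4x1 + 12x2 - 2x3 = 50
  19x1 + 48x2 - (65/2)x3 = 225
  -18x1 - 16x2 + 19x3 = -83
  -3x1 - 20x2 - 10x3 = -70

Row-reduce:
R1 ← R1 / (-4).
R2 ← R2 − 19·R1.
R3 ← R3 + 18·R1.
R4 ← R4 + 3·R1.
R2 ← R2 / (105).
R1 ← R1 + 3·R2.
R3 ← R3 + 70·R2.
R4 ← R4 + 29·R2.
Swap R3 and R4.
R3 ← R3 / (-201/10).
R1 ← R1 + 7/10·R3.
R2 ← R2 + 2/5·R3.
Row 4 reduces to 0 = 1/3, a contradiction. The system is inconsistent.

no solution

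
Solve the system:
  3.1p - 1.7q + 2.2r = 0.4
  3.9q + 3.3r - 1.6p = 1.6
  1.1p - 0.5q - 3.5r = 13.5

Row-reduce the augmented matrix:
R1 ← R1 / (31/10).
R2 ← R2 + 8/5·R1.
R3 ← R3 − 11/10·R1.
R2 ← R2 / (937/310).
R1 ← R1 + 17/31·R2.
R3 ← R3 − 16/155·R2.
R3 ← R3 / (-41529/9370).
R1 ← R1 − 1419/937·R3.
R2 ← R2 − 1375/937·R3.
Reading off the reduced rows gives p = 5, q = 5, r = -3.

p = 5, q = 5, r = -3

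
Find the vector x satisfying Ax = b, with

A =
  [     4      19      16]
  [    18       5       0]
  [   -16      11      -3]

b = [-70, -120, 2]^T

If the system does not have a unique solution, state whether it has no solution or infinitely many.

x_1 = -5, x_2 = -6, x_3 = 4

Row-reduce the augmented matrix:
R1 ← R1 / (4).
R2 ← R2 − 18·R1.
R3 ← R3 + 16·R1.
R2 ← R2 / (-161/2).
R1 ← R1 − 19/4·R2.
R3 ← R3 − 87·R2.
R3 ← R3 / (-2707/161).
R1 ← R1 + 40/161·R3.
R2 ← R2 − 144/161·R3.
Reading off the reduced rows gives x_1 = -5, x_2 = -6, x_3 = 4.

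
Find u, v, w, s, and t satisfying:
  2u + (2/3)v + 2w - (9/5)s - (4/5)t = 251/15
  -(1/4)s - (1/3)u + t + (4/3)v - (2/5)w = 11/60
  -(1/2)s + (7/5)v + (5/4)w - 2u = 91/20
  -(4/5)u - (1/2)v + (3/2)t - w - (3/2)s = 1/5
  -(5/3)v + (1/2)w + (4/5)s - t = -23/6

u = 1, v = 2, w = 1, s = -5, t = -3

Row-reduce the augmented matrix:
R1 ← R1 / (2).
R2 ← R2 + 1/3·R1.
R3 ← R3 + 2·R1.
R4 ← R4 + 4/5·R1.
R2 ← R2 / (13/9).
R1 ← R1 − 1/3·R2.
R3 ← R3 − 31/15·R2.
R4 ← R4 + 7/30·R2.
R5 ← R5 + 5/3·R2.
R3 ← R3 / (4349/1300).
R1 ← R1 − 66/65·R3.
R2 ← R2 + 3/65·R3.
R4 ← R4 + 137/650·R3.
R5 ← R5 − 11/26·R3.
R4 ← R4 / (-2091151/869800).
R1 ← R1 + 27297/86980·R4.
R2 ← R2 + 6987/17396·R4.
R3 ← R3 + 1967/4349·R4.
R5 ← R5 − 31029/86980·R4.
R5 ← R5 / (4545996/10455755).
R1 ← R1 + 285135/2091151·R5.
R2 ← R2 − 779595/2091151·R5.
R3 ← R3 + 1743900/2091151·R5.
R4 ← R4 + 1036344/2091151·R5.
Reading off the reduced rows gives u = 1, v = 2, w = 1, s = -5, t = -3.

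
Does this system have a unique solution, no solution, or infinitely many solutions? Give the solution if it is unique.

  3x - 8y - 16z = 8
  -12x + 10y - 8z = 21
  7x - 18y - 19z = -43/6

Row-reduce the augmented matrix:
R1 ← R1 / (3).
R2 ← R2 + 12·R1.
R3 ← R3 − 7·R1.
R2 ← R2 / (-22).
R1 ← R1 + 8/3·R2.
R3 ← R3 − 2/3·R2.
R3 ← R3 / (533/33).
R1 ← R1 − 112/33·R3.
R2 ← R2 − 36/11·R3.
Reading off the reduced rows gives x = 4/3, y = 5/2, z = -3/2.

x = 4/3, y = 5/2, z = -3/2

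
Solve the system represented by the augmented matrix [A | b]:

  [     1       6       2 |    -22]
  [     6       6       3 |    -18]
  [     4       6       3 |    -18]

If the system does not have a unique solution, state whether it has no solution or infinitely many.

x_1 = 0, x_2 = -5, x_3 = 4

Row-reduce the augmented matrix:
R2 ← R2 − 6·R1.
R3 ← R3 − 4·R1.
R2 ← R2 / (-30).
R1 ← R1 − 6·R2.
R3 ← R3 + 18·R2.
R3 ← R3 / (2/5).
R1 ← R1 − 1/5·R3.
R2 ← R2 − 3/10·R3.
Reading off the reduced rows gives x_1 = 0, x_2 = -5, x_3 = 4.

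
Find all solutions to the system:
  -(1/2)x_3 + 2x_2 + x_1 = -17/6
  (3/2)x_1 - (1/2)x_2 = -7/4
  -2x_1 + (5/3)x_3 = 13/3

Row-reduce the augmented matrix:
R2 ← R2 − 3/2·R1.
R3 ← R3 + 2·R1.
R2 ← R2 / (-7/2).
R1 ← R1 − 2·R2.
R3 ← R3 − 4·R2.
R3 ← R3 / (32/21).
R1 ← R1 + 1/14·R3.
R2 ← R2 + 3/14·R3.
Reading off the reduced rows gives x_1 = -4/3, x_2 = -1/2, x_3 = 1.

x_1 = -4/3, x_2 = -1/2, x_3 = 1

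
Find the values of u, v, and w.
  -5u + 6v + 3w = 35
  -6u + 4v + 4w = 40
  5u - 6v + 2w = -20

u = -4, v = 1, w = 3

Row-reduce the augmented matrix:
R1 ← R1 / (-5).
R2 ← R2 + 6·R1.
R3 ← R3 − 5·R1.
R2 ← R2 / (-16/5).
R1 ← R1 + 6/5·R2.
R3 ← R3 / (5).
R1 ← R1 + 3/4·R3.
R2 ← R2 + 1/8·R3.
Reading off the reduced rows gives u = -4, v = 1, w = 3.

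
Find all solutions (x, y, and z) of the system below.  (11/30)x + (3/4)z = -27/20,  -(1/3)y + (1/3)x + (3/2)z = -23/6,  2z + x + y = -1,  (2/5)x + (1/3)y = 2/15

no solution

Row-reduce:
R1 ← R1 / (11/30).
R2 ← R2 − 1/3·R1.
R3 ← R3 − 1·R1.
R4 ← R4 − 2/5·R1.
R2 ← R2 / (-1/3).
R3 ← R3 − 1·R2.
R4 ← R4 − 1/3·R2.
R3 ← R3 / (53/22).
R1 ← R1 − 45/22·R3.
R2 ← R2 + 27/11·R3.
Row 4 reduces to 0 = -1, a contradiction. The system is inconsistent.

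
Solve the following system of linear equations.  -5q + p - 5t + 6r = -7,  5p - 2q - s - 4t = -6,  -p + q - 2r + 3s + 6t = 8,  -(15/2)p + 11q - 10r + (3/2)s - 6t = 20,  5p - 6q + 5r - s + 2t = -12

no solution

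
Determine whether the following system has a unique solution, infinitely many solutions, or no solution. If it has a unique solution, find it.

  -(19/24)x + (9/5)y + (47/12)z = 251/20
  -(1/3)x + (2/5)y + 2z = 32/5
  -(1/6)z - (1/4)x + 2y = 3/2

no solution

Row-reduce:
R1 ← R1 / (-19/24).
R2 ← R2 + 1/3·R1.
R3 ← R3 + 1/4·R1.
R2 ← R2 / (-34/95).
R1 ← R1 + 216/95·R2.
R3 ← R3 − 136/95·R2.
Row 3 reduces to 0 = 2, a contradiction. The system is inconsistent.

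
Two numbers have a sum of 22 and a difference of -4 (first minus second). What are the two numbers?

first number: 9, second number: 13

Let x = first number, y = second number.
  x + y = 22
  x - y = -4
From equation 1: x = 22 − y.
Substitute into equation 2 and solve: y = 13.
Then x = 9.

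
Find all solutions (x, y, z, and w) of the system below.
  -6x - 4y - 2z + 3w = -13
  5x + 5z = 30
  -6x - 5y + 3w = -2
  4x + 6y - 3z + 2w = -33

x = 3, y = -5, z = 3, w = -3

Row-reduce the augmented matrix:
R1 ← R1 / (-6).
R2 ← R2 − 5·R1.
R3 ← R3 + 6·R1.
R4 ← R4 − 4·R1.
R2 ← R2 / (-10/3).
R1 ← R1 − 2/3·R2.
R3 ← R3 + 1·R2.
R4 ← R4 − 10/3·R2.
R1 ← R1 − 1·R3.
R2 ← R2 + 1·R3.
R4 ← R4 + 1·R3.
R4 ← R4 / (23/4).
R1 ← R1 − 3/4·R4.
R2 ← R2 + 3/2·R4.
R3 ← R3 + 3/4·R4.
Reading off the reduced rows gives x = 3, y = -5, z = 3, w = -3.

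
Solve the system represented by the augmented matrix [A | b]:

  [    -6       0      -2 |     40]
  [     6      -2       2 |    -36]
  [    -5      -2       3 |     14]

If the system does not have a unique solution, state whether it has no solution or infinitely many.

x_1 = -5, x_2 = -2, x_3 = -5

Row-reduce the augmented matrix:
R1 ← R1 / (-6).
R2 ← R2 − 6·R1.
R3 ← R3 + 5·R1.
R2 ← R2 / (-2).
R3 ← R3 + 2·R2.
R3 ← R3 / (14/3).
R1 ← R1 − 1/3·R3.
Reading off the reduced rows gives x_1 = -5, x_2 = -2, x_3 = -5.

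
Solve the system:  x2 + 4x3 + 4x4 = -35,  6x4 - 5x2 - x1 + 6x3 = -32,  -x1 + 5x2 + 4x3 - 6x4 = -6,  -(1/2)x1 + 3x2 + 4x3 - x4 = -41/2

Row-reduce:
Swap R1 and R2.
R1 ← R1 / (-1).
R3 ← R3 + 1·R1.
R4 ← R4 + 1/2·R1.
R1 ← R1 − 5·R2.
R3 ← R3 − 10·R2.
R4 ← R4 − 11/2·R2.
R3 ← R3 / (-42).
R1 ← R1 + 26·R3.
R2 ← R2 − 4·R3.
R4 ← R4 + 21·R3.
Rank is 3 with 4 unknowns, leaving x4 free.

infinitely many solutions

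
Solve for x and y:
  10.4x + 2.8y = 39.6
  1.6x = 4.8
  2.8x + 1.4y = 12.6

x = 3, y = 3

Row-reduce the augmented matrix:
R1 ← R1 / (52/5).
R2 ← R2 − 8/5·R1.
R3 ← R3 − 14/5·R1.
R2 ← R2 / (-28/65).
R1 ← R1 − 7/26·R2.
R3 ← R3 − 42/65·R2.
R3 reduces to 0 = 0, so the extra equation is consistent.
Reading off the reduced rows gives x = 3, y = 3.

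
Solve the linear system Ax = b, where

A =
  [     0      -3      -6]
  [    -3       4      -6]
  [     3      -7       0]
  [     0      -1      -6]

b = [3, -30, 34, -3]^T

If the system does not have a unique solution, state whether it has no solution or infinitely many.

Row-reduce:
Swap R1 and R2.
R1 ← R1 / (-3).
R3 ← R3 − 3·R1.
R2 ← R2 / (-3).
R1 ← R1 + 4/3·R2.
R3 ← R3 + 3·R2.
R4 ← R4 + 1·R2.
Swap R3 and R4.
R3 ← R3 / (-4).
R1 ← R1 − 14/3·R3.
R2 ← R2 − 2·R3.
Row 4 reduces to 0 = 1, a contradiction. The system is inconsistent.

no solution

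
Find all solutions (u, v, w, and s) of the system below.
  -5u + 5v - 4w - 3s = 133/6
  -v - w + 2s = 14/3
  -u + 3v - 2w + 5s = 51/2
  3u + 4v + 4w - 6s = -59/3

u = -2, v = 7/3, w = -2, s = 5/2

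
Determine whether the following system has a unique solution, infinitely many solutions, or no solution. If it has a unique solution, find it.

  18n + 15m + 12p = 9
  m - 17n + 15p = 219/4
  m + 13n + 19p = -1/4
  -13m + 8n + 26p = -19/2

Row-reduce the augmented matrix:
R1 ← R1 / (15).
R2 ← R2 − 1·R1.
R3 ← R3 − 1·R1.
R4 ← R4 + 13·R1.
R2 ← R2 / (-91/5).
R1 ← R1 − 6/5·R2.
R3 ← R3 − 59/5·R2.
R4 ← R4 − 118/5·R2.
R3 ← R3 / (2494/91).
R1 ← R1 − 158/91·R3.
R2 ← R2 + 71/91·R3.
R4 ← R4 − 4988/91·R3.
R4 reduces to 0 = 0, so the extra equation is consistent.
Reading off the reduced rows gives m = 2, n = -2, p = 5/4.

m = 2, n = -2, p = 5/4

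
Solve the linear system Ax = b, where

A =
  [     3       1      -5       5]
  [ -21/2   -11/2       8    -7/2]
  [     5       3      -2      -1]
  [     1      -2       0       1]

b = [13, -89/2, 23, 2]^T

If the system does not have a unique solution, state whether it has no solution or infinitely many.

no solution

Row-reduce:
R1 ← R1 / (3).
R2 ← R2 + 21/2·R1.
R3 ← R3 − 5·R1.
R4 ← R4 − 1·R1.
R2 ← R2 / (-2).
R1 ← R1 − 1/3·R2.
R3 ← R3 − 4/3·R2.
R4 ← R4 + 7/3·R2.
Swap R3 and R4.
R3 ← R3 / (51/4).
R1 ← R1 + 13/4·R3.
R2 ← R2 − 19/4·R3.
Row 4 reduces to 0 = 2, a contradiction. The system is inconsistent.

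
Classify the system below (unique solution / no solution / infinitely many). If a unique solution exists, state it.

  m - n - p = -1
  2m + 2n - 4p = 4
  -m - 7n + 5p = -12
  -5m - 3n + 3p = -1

no solution

Row-reduce:
R2 ← R2 − 2·R1.
R3 ← R3 + 1·R1.
R4 ← R4 + 5·R1.
R2 ← R2 / (4).
R1 ← R1 + 1·R2.
R3 ← R3 + 8·R2.
R4 ← R4 + 8·R2.
Swap R3 and R4.
R3 ← R3 / (-6).
R1 ← R1 + 3/2·R3.
R2 ← R2 + 1/2·R3.
Row 4 reduces to 0 = -1, a contradiction. The system is inconsistent.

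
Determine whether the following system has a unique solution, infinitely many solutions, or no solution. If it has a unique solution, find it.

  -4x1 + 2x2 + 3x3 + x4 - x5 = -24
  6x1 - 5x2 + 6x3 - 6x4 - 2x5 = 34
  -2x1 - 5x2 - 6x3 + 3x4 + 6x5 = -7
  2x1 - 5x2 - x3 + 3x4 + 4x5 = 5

infinitely many solutions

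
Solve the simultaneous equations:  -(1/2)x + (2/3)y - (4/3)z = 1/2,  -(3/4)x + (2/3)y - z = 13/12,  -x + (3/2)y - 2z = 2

Row-reduce the augmented matrix:
R1 ← R1 / (-1/2).
R2 ← R2 + 3/4·R1.
R3 ← R3 + 1·R1.
R2 ← R2 / (-1/3).
R1 ← R1 + 4/3·R2.
R3 ← R3 − 1/6·R2.
R3 ← R3 / (7/6).
R1 ← R1 + 4/3·R3.
R2 ← R2 + 3·R3.
Reading off the reduced rows gives x = -1, y = 2, z = 1.

x = -1, y = 2, z = 1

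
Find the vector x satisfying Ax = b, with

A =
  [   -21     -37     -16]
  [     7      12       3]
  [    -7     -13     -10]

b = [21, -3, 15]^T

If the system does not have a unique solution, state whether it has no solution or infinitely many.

Row-reduce:
R1 ← R1 / (-21).
R2 ← R2 − 7·R1.
R3 ← R3 + 7·R1.
R2 ← R2 / (-1/3).
R1 ← R1 − 37/21·R2.
R3 ← R3 + 2/3·R2.
Rank is 2 with 3 unknowns, leaving x_3 free.

infinitely many solutions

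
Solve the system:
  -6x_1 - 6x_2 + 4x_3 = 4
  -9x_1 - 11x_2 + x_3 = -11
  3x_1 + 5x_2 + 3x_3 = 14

no solution

Row-reduce:
R1 ← R1 / (-6).
R2 ← R2 + 9·R1.
R3 ← R3 − 3·R1.
R2 ← R2 / (-2).
R1 ← R1 − 1·R2.
R3 ← R3 − 2·R2.
Row 3 reduces to 0 = -1, a contradiction. The system is inconsistent.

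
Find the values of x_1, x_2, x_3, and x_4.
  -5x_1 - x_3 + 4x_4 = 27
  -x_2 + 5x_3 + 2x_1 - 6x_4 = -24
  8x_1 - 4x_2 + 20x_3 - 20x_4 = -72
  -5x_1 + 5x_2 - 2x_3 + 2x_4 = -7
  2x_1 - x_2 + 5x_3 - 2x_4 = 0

Row-reduce the augmented matrix:
R1 ← R1 / (-5).
R2 ← R2 − 2·R1.
R3 ← R3 − 8·R1.
R4 ← R4 + 5·R1.
R5 ← R5 − 2·R1.
R2 ← R2 / (-1).
R3 ← R3 + 4·R2.
R4 ← R4 − 5·R2.
R5 ← R5 + 1·R2.
Swap R3 and R4.
R3 ← R3 / (22).
R1 ← R1 − 1/5·R3.
R2 ← R2 + 23/5·R3.
R4 ← R4 / (4).
R1 ← R1 + 32/55·R4.
R2 ← R2 + 34/55·R4.
R3 ← R3 + 12/11·R4.
R5 ← R5 − 4·R4.
R5 reduces to 0 = 0, so the extra equation is consistent.
Reading off the reduced rows gives x_1 = -1, x_2 = -4, x_3 = 2, x_4 = 6.

x_1 = -1, x_2 = -4, x_3 = 2, x_4 = 6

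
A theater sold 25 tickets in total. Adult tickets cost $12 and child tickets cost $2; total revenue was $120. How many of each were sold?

Let a = adult tickets, c = child tickets.
  a + c = 25
  12a + 2c = 120
Row-reduce the augmented matrix:
R2 ← R2 − 12·R1.
R2 ← R2 / (-10).
R1 ← R1 − 1·R2.
Reading off the reduced rows gives a = 7, c = 18.

adult tickets: 7, child tickets: 18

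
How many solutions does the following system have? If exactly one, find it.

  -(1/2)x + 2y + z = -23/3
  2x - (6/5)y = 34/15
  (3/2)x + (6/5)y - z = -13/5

x = -2/3, y = -3, z = -2

Row-reduce the augmented matrix:
R1 ← R1 / (-1/2).
R2 ← R2 − 2·R1.
R3 ← R3 − 3/2·R1.
R2 ← R2 / (34/5).
R1 ← R1 + 4·R2.
R3 ← R3 − 36/5·R2.
R3 ← R3 / (-38/17).
R1 ← R1 − 6/17·R3.
R2 ← R2 − 10/17·R3.
Reading off the reduced rows gives x = -2/3, y = -3, z = -2.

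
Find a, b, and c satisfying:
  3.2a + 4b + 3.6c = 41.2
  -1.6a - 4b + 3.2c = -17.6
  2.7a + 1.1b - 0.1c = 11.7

Row-reduce the augmented matrix:
R1 ← R1 / (16/5).
R2 ← R2 + 8/5·R1.
R3 ← R3 − 27/10·R1.
R2 ← R2 / (-2).
R1 ← R1 − 5/4·R2.
R3 ← R3 + 91/40·R2.
R3 ← R3 / (-353/40).
R1 ← R1 − 17/4·R3.
R2 ← R2 + 5/2·R3.
Reading off the reduced rows gives a = 2, b = 6, c = 3.

a = 2, b = 6, c = 3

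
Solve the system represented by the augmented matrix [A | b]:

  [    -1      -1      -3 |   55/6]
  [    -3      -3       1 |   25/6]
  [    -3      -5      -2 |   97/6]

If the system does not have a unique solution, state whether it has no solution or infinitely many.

x_1 = 1/3, x_2 = -5/2, x_3 = -7/3

Row-reduce the augmented matrix:
R1 ← R1 / (-1).
R2 ← R2 + 3·R1.
R3 ← R3 + 3·R1.
Swap R2 and R3.
R2 ← R2 / (-2).
R1 ← R1 − 1·R2.
R3 ← R3 / (10).
R1 ← R1 − 13/2·R3.
R2 ← R2 + 7/2·R3.
Reading off the reduced rows gives x_1 = 1/3, x_2 = -5/2, x_3 = -7/3.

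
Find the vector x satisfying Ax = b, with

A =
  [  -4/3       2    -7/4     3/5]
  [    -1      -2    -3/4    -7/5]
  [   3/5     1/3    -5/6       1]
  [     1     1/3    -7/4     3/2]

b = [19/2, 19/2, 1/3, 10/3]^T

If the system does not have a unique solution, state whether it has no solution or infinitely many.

Row-reduce the augmented matrix:
R1 ← R1 / (-4/3).
R2 ← R2 + 1·R1.
R3 ← R3 − 3/5·R1.
R4 ← R4 − 1·R1.
R2 ← R2 / (-7/2).
R1 ← R1 + 3/2·R2.
R3 ← R3 − 37/30·R2.
R4 ← R4 − 11/6·R2.
R3 ← R3 / (-239/168).
R1 ← R1 − 15/14·R3.
R2 ← R2 + 9/56·R3.
R4 ← R4 + 155/56·R3.
R4 ← R4 / (-1589/7170).
R1 ← R1 − 966/1195·R4.
R2 ← R2 − 2741/5975·R4.
R3 ← R3 + 2596/5975·R4.
Reading off the reduced rows gives x_1 = 0, x_2 = 1, x_3 = -6, x_4 = -5.

x_1 = 0, x_2 = 1, x_3 = -6, x_4 = -5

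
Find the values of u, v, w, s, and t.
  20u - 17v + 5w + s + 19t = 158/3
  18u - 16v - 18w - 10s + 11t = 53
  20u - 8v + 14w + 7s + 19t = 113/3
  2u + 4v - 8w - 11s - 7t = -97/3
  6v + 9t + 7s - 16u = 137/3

u = -2/3, v = -1, w = -2, s = 2, t = 3

Row-reduce the augmented matrix:
R1 ← R1 / (20).
R2 ← R2 − 18·R1.
R3 ← R3 − 20·R1.
R4 ← R4 − 2·R1.
R5 ← R5 + 16·R1.
R2 ← R2 / (-7/10).
R1 ← R1 + 17/20·R2.
R3 ← R3 − 9·R2.
R4 ← R4 − 57/10·R2.
R5 ← R5 + 38/5·R2.
R3 ← R3 / (-1962/7).
R1 ← R1 − 193/7·R3.
R2 ← R2 − 225/7·R3.
R4 ← R4 + 1342/7·R3.
R5 ← R5 − 1738/7·R3.
R4 ← R4 / (-2650/327).
R1 ← R1 − 59/654·R4.
R2 ← R2 − 41/218·R4.
R3 ← R3 − 313/654·R4.
R5 ← R5 − 2392/327·R4.
R5 ← R5 / (21872/1325).
R1 ← R1 − 3113/5300·R5.
R2 ← R2 + 2089/5300·R5.
R3 ← R3 + 59/5300·R5.
R4 ← R4 − 1611/2650·R5.
Reading off the reduced rows gives u = -2/3, v = -1, w = -2, s = 2, t = 3.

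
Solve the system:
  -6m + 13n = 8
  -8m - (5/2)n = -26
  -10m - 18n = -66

Row-reduce:
R1 ← R1 / (-6).
R2 ← R2 + 8·R1.
R3 ← R3 + 10·R1.
R2 ← R2 / (-119/6).
R1 ← R1 + 13/6·R2.
R3 ← R3 + 119/3·R2.
Row 3 reduces to 0 = -6, a contradiction. The system is inconsistent.

no solution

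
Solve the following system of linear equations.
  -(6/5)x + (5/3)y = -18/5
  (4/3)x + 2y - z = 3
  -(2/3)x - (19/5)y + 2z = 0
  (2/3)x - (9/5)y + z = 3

x = 3, y = 0, z = 1

Row-reduce the augmented matrix:
R1 ← R1 / (-6/5).
R2 ← R2 − 4/3·R1.
R3 ← R3 + 2/3·R1.
R4 ← R4 − 2/3·R1.
R2 ← R2 / (104/27).
R1 ← R1 + 25/18·R2.
R3 ← R3 + 638/135·R2.
R4 ← R4 + 118/135·R2.
R3 ← R3 / (201/260).
R1 ← R1 + 75/208·R3.
R2 ← R2 + 27/104·R3.
R4 ← R4 − 201/260·R3.
R4 reduces to 0 = 0, so the extra equation is consistent.
Reading off the reduced rows gives x = 3, y = 0, z = 1.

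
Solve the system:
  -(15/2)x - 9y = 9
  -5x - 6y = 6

infinitely many solutions

Row-reduce:
R1 ← R1 / (-15/2).
R2 ← R2 + 5·R1.
Rank is 1 with 2 unknowns, leaving y free.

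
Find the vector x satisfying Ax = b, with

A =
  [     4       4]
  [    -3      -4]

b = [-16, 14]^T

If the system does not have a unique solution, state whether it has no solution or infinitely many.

Row-reduce the augmented matrix:
R1 ← R1 / (4).
R2 ← R2 + 3·R1.
R2 ← R2 / (-1).
R1 ← R1 − 1·R2.
Reading off the reduced rows gives x_1 = -2, x_2 = -2.

x_1 = -2, x_2 = -2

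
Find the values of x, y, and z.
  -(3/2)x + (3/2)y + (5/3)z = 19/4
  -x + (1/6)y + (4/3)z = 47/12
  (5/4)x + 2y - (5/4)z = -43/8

x = -2, y = -1/2, z = 3/2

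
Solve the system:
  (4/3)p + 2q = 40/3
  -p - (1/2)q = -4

p = 1, q = 6

From equation 2: p = 4 − 1/2·q.
Substitute into equation 1 and solve: q = 6.
Then p = 1.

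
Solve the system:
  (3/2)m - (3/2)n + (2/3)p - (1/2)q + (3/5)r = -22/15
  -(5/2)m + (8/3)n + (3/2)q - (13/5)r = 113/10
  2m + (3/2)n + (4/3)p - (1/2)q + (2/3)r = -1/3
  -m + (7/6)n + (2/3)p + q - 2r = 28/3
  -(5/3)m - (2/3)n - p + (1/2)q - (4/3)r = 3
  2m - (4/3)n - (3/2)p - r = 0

Row-reduce:
R1 ← R1 / (3/2).
R2 ← R2 + 5/2·R1.
R3 ← R3 − 2·R1.
R4 ← R4 + 1·R1.
R5 ← R5 + 5/3·R1.
R6 ← R6 − 2·R1.
R2 ← R2 / (1/6).
R1 ← R1 + 1·R2.
R3 ← R3 − 7/2·R2.
R4 ← R4 − 1/6·R2.
R5 ← R5 + 7/3·R2.
R6 ← R6 − 2/3·R2.
R3 ← R3 / (-206/9).
R1 ← R1 − 64/9·R3.
R2 ← R2 − 20/3·R3.
R5 ← R5 − 413/27·R3.
R6 ← R6 + 41/6·R3.
Swap R4 and R5.
R4 ← R4 / (41/1236).
R1 ← R1 + 65/103·R4.
R2 ← R2 + 3/103·R4.
R3 ← R3 − 249/412·R4.
R6 ← R6 − 1755/824·R4.
Swap R5 and R6.
R5 ← R5 / (8127/205).
R1 ← R1 + 498/41·R5.
R2 ← R2 + 96/205·R5.
R3 ← R3 − 464/41·R5.
R4 ← R4 + 13004/615·R5.
Row 6 reduces to 0 = -1/2, a contradiction. The system is inconsistent.

no solution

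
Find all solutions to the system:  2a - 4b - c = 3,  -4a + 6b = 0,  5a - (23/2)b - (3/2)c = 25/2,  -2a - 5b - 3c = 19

no solution

Row-reduce:
R1 ← R1 / (2).
R2 ← R2 + 4·R1.
R3 ← R3 − 5·R1.
R4 ← R4 + 2·R1.
R2 ← R2 / (-2).
R1 ← R1 + 2·R2.
R3 ← R3 + 3/2·R2.
R4 ← R4 + 9·R2.
R3 ← R3 / (5/2).
R1 ← R1 − 3/2·R3.
R2 ← R2 − 1·R3.
R4 ← R4 − 5·R3.
Row 4 reduces to 0 = -6, a contradiction. The system is inconsistent.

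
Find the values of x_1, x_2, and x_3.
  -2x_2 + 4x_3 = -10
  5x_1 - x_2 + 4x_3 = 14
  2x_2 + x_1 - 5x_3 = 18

x_1 = 5, x_2 = -1, x_3 = -3

Row-reduce the augmented matrix:
Swap R1 and R2.
R1 ← R1 / (5).
R3 ← R3 − 1·R1.
R2 ← R2 / (-2).
R1 ← R1 + 1/5·R2.
R3 ← R3 − 11/5·R2.
R3 ← R3 / (-7/5).
R1 ← R1 − 2/5·R3.
R2 ← R2 + 2·R3.
Reading off the reduced rows gives x_1 = 5, x_2 = -1, x_3 = -3.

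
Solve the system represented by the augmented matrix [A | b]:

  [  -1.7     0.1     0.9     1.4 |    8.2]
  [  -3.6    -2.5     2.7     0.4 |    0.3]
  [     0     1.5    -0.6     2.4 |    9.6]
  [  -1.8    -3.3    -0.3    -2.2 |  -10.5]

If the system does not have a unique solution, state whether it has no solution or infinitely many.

Row-reduce the augmented matrix:
R1 ← R1 / (-17/10).
R2 ← R2 + 18/5·R1.
R4 ← R4 + 9/5·R1.
R2 ← R2 / (-461/170).
R1 ← R1 + 1/17·R2.
R3 ← R3 − 3/2·R2.
R4 ← R4 + 579/170·R2.
R3 ← R3 / (-741/4610).
R1 ← R1 + 252/461·R3.
R2 ← R2 + 135/461·R3.
R4 ← R4 + 5187/2305·R3.
R4 ← R4 / (-71/5).
R1 ← R1 + 78/19·R4.
R2 ← R2 + 16/19·R4.
R3 ← R3 + 116/19·R4.
Reading off the reduced rows gives x_1 = -5, x_2 = 6, x_3 = -1, x_4 = 0.

x_1 = -5, x_2 = 6, x_3 = -1, x_4 = 0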